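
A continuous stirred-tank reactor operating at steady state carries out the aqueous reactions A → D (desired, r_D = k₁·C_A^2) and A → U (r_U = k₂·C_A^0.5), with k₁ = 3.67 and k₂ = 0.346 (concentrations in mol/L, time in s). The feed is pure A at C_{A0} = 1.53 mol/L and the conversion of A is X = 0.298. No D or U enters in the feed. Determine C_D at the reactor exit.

Exit C_A = C_{A0}(1−X) = 1.53×0.702 = 1.074 mol/L.
Rates in a CSTR are evaluated at the outlet concentration: r_D = 3.67×1.074^2 = 4.234, r_U = 0.346×1.074^0.5 = 0.3586.
Fraction of consumed A going to D: r_D/(r_D+r_U) = 0.9219.
C_D = 0.9219·C_{A0}·X = 0.9219×1.53×0.298 = 0.420 mol/L.

0.420 mol/L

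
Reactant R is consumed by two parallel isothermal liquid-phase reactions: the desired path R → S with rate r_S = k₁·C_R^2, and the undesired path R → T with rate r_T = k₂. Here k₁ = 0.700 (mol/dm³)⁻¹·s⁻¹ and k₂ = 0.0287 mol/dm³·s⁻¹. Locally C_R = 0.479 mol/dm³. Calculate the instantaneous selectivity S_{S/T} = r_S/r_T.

S_{S/T} = r_S/r_T = (k₁·C_R^2)/(k₂) = (k₁/k₂)·C_R^2.
= (0.700×0.4790^2) / (0.0287) = 0.1606/0.02870 = 5.60.

5.60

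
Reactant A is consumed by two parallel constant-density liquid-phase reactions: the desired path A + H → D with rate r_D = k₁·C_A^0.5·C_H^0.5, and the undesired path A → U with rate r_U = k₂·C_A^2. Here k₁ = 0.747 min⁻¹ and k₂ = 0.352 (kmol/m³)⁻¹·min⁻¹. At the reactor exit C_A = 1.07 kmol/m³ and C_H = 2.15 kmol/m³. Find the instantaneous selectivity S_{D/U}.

S_{D/U} = r_D/r_U = (k₁·C_A^0.5·C_H^0.5)/(k₂·C_A^2) = (k₁/k₂)·C_A^-1.5·C_H^0.5.
= (0.747×1.070^0.5×2.150^0.5) / (0.352×1.070^2) = 1.133/0.4030 = 2.81.
The undesired path is higher order in A, so low C_A (CSTR or dilute feed) favours D.

2.81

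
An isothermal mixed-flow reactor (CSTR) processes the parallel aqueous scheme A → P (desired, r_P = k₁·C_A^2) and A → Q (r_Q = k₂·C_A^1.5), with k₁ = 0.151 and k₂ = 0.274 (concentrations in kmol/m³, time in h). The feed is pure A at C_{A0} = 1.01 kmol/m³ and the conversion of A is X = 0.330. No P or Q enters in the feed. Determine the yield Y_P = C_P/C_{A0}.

Exit C_A = C_{A0}(1−X) = 1.01×0.670 = 0.6767 kmol/m³.
A CSTR operates uniformly at the exit composition, giving r_P = 0.06915 and r_Q = 0.1525 (each k·C_A^n at C_A = 0.6767).
Fraction of consumed A going to P: r_P/(r_P+r_Q) = 0.3119.
C_P = 0.3119·C_{A0}·X = 0.3119×1.01×0.330 = 0.104 kmol/m³; Y_P = C_P/C_{A0} = 0.103.

0.103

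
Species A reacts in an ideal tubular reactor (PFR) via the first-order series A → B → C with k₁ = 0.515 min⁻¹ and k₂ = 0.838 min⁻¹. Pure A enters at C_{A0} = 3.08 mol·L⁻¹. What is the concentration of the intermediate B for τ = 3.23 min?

0.603 mol·L⁻¹

For first-order series with pure A initially, C_B(τ) = k₁C_{A0}/(k₂−k₁)·(e^(−k₁τ) − e^(−k₂τ)).
e^(−k₁τ) = e^(−0.515×3.23) = e^(−1.663) = 0.1895; e^(−k₂τ) = e^(−2.707) = 0.06675.
C_B = 0.515×3.08/(0.838−0.515) × (0.1895−0.06675) = 4.911×0.1227 = 0.6027 mol·L⁻¹.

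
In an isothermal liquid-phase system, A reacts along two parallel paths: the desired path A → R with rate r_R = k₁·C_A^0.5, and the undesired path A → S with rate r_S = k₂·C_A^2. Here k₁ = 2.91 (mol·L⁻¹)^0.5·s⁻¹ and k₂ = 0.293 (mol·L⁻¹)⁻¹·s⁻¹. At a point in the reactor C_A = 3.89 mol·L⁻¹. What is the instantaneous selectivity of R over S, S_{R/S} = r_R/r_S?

1.29

S_{R/S} = r_R/r_S = (k₁·C_A^0.5)/(k₂·C_A^2) = (k₁/k₂)·C_A^-1.5.
= (2.91×3.890^0.5) / (0.293×3.890^2) = 5.739/4.434 = 1.29.
The undesired path is higher order in A, so low C_A (CSTR or dilute feed) favours R.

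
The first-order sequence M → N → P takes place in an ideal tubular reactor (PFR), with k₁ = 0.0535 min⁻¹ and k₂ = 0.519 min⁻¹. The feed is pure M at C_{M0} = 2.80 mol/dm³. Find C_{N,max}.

At the optimum, C_{N,max}/C_{M0} = (k₁/k₂)^[k₂/(k₂−k₁)].
= (0.0535/0.519)^(0.519/(0.519−0.0535)) = (0.1031)^(1.115) = 0.07939.
C_{N,max} = 0.07939×2.80 = 0.222 mol/dm³.

0.222 mol/dm³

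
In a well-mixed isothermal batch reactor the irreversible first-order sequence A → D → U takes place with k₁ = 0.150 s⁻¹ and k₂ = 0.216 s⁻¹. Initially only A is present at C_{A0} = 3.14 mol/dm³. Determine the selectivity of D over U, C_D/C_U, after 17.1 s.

0.147

For first-order series with pure A initially, C_D(t) = k₁C_{A0}/(k₂−k₁)·(e^(−k₁t) − e^(−k₂t)).
e^(−k₁t) = e^(−0.150×17.1) = e^(−2.565) = 0.07692; e^(−k₂t) = e^(−3.694) = 0.02488.
C_D = 0.150×3.14/(0.216−0.150) × (0.07692−0.02488) = 7.136×0.05204 = 0.3714 mol/dm³.
C_A = C_{A0}e^(−k₁t) = 0.2415 mol/dm³, so C_U = C_{A0}−C_A−C_D = 2.527 mol/dm³; C_D/C_U = 0.147.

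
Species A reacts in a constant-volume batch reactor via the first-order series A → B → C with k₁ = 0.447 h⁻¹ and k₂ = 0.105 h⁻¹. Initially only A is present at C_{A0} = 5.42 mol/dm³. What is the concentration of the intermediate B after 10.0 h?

2.40 mol/dm³

Solving the coupled first-order balances gives C_B(t) = [k₁/(k₂−k₁)]·C_{A0}·(e^(−k₁t) − e^(−k₂t)).
e^(−k₁t) = e^(−0.447×10.0) = e^(−4.470) = 0.01145; e^(−k₂t) = e^(−1.050) = 0.3499.
C_B = 0.447×5.42/(0.105−0.447) × (0.01145−0.3499) = (-7.084)×(-0.3385) = 2.398 mol/dm³.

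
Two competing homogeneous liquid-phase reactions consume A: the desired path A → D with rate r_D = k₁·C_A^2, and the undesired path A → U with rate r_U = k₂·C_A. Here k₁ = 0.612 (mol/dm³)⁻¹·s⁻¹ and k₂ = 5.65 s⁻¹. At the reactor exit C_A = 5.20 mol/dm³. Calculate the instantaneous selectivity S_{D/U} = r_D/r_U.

S_{D/U} = r_D/r_U = (k₁·C_A^2)/(k₂·C_A) = (k₁/k₂)·C_A.
= (0.612×5.200^2) / (5.65×5.200) = 16.55/29.38 = 0.563.
Since the desired path is higher order in A, keeping C_A high (PFR or concentrated feed) favours D.

0.563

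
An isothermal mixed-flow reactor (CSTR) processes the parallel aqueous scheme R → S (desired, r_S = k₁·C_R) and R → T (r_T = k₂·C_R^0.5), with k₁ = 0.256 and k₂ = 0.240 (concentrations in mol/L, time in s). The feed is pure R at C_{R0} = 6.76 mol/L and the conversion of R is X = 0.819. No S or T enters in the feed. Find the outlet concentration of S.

Exit C_R = C_{R0}(1−X) = 6.76×0.181 = 1.224 mol/L.
Rates in a CSTR are evaluated at the outlet concentration: r_S = 0.256×1.224 = 0.3132, r_T = 0.240×1.224^0.5 = 0.2655.
Fraction of consumed R going to S: r_S/(r_S+r_T) = 0.5413.
C_S = 0.5413·C_{R0}·X = 0.5413×6.76×0.819 = 3.00 mol/L.

3.00 mol/L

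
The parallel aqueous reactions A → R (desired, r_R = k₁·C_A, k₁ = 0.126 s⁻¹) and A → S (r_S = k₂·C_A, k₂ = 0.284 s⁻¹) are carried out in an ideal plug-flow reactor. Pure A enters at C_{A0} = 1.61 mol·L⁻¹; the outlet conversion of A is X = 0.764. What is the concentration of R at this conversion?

C_A = C_{A0}(1−X) = 0.3800 mol·L⁻¹.
Both paths are first order in A, so the instantaneous fraction to R is constant: dC_R/d(−C_A) = k₁/(k₁+k₂) = 0.3073.
C_R = 0.3073·(C_{A0}−C_A) = 0.3073×1.230 = 0.378 mol·L⁻¹.

0.378 mol·L⁻¹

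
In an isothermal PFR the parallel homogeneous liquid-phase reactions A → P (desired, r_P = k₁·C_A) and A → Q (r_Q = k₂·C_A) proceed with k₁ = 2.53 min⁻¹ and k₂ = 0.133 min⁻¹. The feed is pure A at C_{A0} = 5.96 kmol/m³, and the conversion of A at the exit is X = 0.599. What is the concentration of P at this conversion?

C_A = C_{A0}(1−X) = 2.390 kmol/m³.
Both paths are first order in A, so the instantaneous fraction to P is constant: dC_P/d(−C_A) = k₁/(k₁+k₂) = 0.9501.
C_P = 0.9501·(C_{A0}−C_A) = 0.9501×3.570 = 3.39 kmol/m³.

3.39 kmol/m³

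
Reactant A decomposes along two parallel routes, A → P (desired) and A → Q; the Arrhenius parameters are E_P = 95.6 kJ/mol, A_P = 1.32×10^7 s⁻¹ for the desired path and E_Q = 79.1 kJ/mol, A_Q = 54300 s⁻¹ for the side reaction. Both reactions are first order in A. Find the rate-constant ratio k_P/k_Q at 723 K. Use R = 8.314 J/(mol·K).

k_P/k_Q = (A_P/A_Q)·exp[−(E_P−E_Q)/(RT)] = (A_P/A_Q)·exp[(E_Q−E_P)/(RT)].
(E_Q−E_P)/(RT) = (79.1−95.6)×10³/(8.314×723) = -16500/6011 = -2.745.
k_P/k_Q = (1.32×10^7/54300)·exp(-2.745) = 243.1 × 0.06425 = 15.6.

15.6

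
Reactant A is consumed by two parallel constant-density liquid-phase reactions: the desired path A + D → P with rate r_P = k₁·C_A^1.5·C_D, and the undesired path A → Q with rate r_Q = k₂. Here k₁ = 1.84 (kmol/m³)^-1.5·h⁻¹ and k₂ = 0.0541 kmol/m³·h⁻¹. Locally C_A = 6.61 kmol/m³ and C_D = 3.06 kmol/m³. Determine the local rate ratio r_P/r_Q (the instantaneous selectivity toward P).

S_{P/Q} = r_P/r_Q = (k₁·C_A^1.5·C_D)/(k₂) = (k₁/k₂)·C_A^1.5·C_D.
= (1.84×6.610^1.5×3.060) / (0.0541) = 95.68/0.05410 = 1769.
Since the desired path is higher order in A, keeping C_A high (PFR or concentrated feed) favours P.

1769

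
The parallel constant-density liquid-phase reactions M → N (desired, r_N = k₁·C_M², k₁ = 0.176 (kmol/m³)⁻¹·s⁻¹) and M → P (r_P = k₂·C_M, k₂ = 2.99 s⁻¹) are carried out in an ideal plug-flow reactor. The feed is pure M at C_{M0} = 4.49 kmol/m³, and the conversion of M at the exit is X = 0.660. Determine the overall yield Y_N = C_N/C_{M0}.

0.0983

C_M = C_{M0}(1−X) = 1.527 kmol/m³.
Along a PFR/batch, dC_P/dC_M = −r_P/(r_N+r_P) = −k₂/(k₂+k₁·C_M).
Integrating from C_{M0} to C_M: C_P = (2.99/0.176)·ln[(2.99+0.176·4.49)/(2.99+0.176·1.53)] = 16.99·ln(3.780/3.259) = 2.522 kmol/m³.
Then C_N = (C_{M0}−C_M) − C_P = 2.963 − 2.522 = 0.4412 kmol/m³.
Y_N = C_N/C_{M0} = 0.4412/4.49 = 0.0983.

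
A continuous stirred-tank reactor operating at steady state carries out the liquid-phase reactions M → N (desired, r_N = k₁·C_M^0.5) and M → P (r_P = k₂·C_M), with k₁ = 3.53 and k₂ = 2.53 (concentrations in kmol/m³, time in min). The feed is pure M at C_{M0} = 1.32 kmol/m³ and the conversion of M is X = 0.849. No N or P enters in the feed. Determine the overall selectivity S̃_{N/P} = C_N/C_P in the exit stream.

3.13

Exit C_M = C_{M0}(1−X) = 1.32×0.151 = 0.1993 kmol/m³.
Rates in a CSTR are evaluated at the outlet concentration: r_N = 3.53×0.1993^0.5 = 1.576, r_P = 2.53×0.1993 = 0.5043.
Overall selectivity = C_N/C_P = r_Nτ/(r_Pτ) = r_N/r_P = 3.13.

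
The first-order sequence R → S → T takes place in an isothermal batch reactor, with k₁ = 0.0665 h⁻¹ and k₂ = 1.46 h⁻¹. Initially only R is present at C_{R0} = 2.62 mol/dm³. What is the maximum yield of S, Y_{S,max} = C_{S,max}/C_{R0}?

Evaluating C_S at t_opt = ln(k₂/k₁)/(k₂−k₁) gives C_{S,max}/C_{R0} = (k₁/k₂)^[k₂/(k₂−k₁)].
= (0.0665/1.46)^(1.46/(1.46−0.0665)) = (0.04555)^(1.048) = 0.03931.

0.0393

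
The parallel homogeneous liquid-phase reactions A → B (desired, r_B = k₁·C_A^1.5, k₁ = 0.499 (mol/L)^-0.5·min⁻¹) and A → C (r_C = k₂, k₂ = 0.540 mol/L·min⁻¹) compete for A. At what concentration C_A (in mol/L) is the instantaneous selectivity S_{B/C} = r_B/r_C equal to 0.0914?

S_{B/C} = (k₁/k₂)·C_A^1.5 ⇒ C_A = (S·k₂/k₁)^(1/1.5).
= (0.0914×0.540/0.499)^(0.6667) = (0.09891)^(0.6667) = 0.214 mol/L.

0.214 mol/L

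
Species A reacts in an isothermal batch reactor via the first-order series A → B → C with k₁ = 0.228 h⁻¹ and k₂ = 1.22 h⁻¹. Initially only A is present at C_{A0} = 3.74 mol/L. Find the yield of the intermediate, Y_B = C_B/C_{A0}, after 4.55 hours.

Solving the coupled first-order balances gives C_B(t) = [k₁/(k₂−k₁)]·C_{A0}·(e^(−k₁t) − e^(−k₂t)).
e^(−k₁t) = e^(−0.228×4.55) = e^(−1.037) = 0.3544; e^(−k₂t) = e^(−5.551) = 0.003884.
C_B = 0.228×3.74/(1.22−0.228) × (0.3544−0.003884) = 0.8596×0.3505 = 0.3013 mol/L.
Y_B = C_B/C_{A0} = 0.3013/3.74 = 0.0806.

0.0806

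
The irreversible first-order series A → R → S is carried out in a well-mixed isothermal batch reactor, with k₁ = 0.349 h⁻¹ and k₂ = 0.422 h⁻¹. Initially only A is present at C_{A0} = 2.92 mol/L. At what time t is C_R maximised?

Setting dC_R/dt = 0 gives t_opt = ln(k₂/k₁)/(k₂−k₁).
= ln(0.422/0.349)/(0.422−0.349) = ln(1.209)/0.07300 = 0.1899/0.07300 = 2.60 h.

2.60 h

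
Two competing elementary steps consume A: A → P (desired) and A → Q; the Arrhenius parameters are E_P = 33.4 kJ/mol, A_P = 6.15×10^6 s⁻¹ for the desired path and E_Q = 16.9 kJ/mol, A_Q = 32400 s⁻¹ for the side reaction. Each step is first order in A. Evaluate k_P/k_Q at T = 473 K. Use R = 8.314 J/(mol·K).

Since both paths have the same order in A, the concentration cancels and S_{P/Q} = k_P/k_Q = (A_P/A_Q)·exp[(E_Q−E_P)/(RT)].
(E_Q−E_P)/(RT) = (16.9−33.4)×10³/(8.314×473) = -16500/3933 = -4.196.
k_P/k_Q = (6.15×10^6/32400)·exp(-4.196) = 189.8 × 0.01506 = 2.86.
Since E_P > E_Q, raising the temperature improves selectivity toward P.

2.86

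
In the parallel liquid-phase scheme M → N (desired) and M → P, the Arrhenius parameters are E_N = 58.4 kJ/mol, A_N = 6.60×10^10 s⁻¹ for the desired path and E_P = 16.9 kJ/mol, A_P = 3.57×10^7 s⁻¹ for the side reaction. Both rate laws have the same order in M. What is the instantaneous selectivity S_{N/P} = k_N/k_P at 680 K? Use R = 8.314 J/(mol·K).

1.20

With equal orders, S_{N/P} = k_N/k_P = (A_N/A_P)·exp[(E_P−E_N)/(RT)].
(E_P−E_N)/(RT) = (16.9−58.4)×10³/(8.314×680) = -41500/5654 = -7.341.
k_N/k_P = (6.60×10^10/3.57×10^7)·exp(-7.341) = 1849 × 6.487×10^-4 = 1.20.
Since E_N > E_P, raising the temperature improves selectivity toward N.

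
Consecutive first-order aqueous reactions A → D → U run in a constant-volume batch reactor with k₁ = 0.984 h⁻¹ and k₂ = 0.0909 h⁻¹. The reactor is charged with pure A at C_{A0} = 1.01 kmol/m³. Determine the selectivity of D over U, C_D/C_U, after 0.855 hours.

For first-order series with pure A initially, C_D(t) = k₁C_{A0}/(k₂−k₁)·(e^(−k₁t) − e^(−k₂t)).
e^(−k₁t) = e^(−0.984×0.855) = e^(−0.8413) = 0.4311; e^(−k₂t) = e^(−0.07772) = 0.9252.
C_D = 0.984×1.01/(0.0909−0.984) × (0.4311−0.9252) = (-1.113)×(-0.4941) = 0.5498 kmol/m³.
C_A = C_{A0}e^(−k₁t) = 0.4355 kmol/m³, so C_U = C_{A0}−C_A−C_D = 0.02473 kmol/m³; C_D/C_U = 22.2.

22.2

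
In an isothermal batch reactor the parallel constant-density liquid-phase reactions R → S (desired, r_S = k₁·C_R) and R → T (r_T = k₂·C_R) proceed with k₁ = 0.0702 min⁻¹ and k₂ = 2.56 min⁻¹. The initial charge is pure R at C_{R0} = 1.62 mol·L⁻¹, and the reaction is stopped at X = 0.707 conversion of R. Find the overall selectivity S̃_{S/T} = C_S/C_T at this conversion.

C_R = C_{R0}(1−X) = 0.4747 mol·L⁻¹.
Both paths are first order in R, so the instantaneous fraction to S is constant: dC_S/d(−C_R) = k₁/(k₁+k₂) = 0.02669.
C_S = 0.02669·(C_{R0}−C_R) = 0.02669×1.145 = 0.0306 mol·L⁻¹.
C_T = (C_{R0}−C_R)−C_S = 1.115 mol·L⁻¹; S̃_{S/T} = 0.03057/1.115 = 0.0274.

0.0274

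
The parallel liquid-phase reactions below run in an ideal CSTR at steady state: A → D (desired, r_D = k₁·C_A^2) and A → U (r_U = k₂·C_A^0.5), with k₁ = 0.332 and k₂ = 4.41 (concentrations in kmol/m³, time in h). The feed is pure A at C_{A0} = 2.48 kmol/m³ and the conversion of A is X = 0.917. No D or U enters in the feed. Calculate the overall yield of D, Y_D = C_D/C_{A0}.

Exit C_A = C_{A0}(1−X) = 2.48×0.0830 = 0.2058 kmol/m³.
Rates in a CSTR are evaluated at the outlet concentration: r_D = 0.332×0.2058^2 = 0.01407, r_U = 4.41×0.2058^0.5 = 2.001.
Fraction of consumed A going to D: r_D/(r_D+r_U) = 0.006982.
C_D = 0.006982·C_{A0}·X = 0.006982×2.48×0.917 = 0.0159 kmol/m³; Y_D = C_D/C_{A0} = 0.00640.

0.00640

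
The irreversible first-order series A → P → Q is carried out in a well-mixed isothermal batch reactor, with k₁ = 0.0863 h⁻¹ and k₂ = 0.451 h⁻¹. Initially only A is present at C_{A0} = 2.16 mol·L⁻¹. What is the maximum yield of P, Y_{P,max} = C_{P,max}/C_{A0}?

0.129

At the optimum, C_{P,max}/C_{A0} = (k₁/k₂)^[k₂/(k₂−k₁)].
= (0.0863/0.451)^(0.451/(0.451−0.0863)) = (0.1914)^(1.237) = 0.1294.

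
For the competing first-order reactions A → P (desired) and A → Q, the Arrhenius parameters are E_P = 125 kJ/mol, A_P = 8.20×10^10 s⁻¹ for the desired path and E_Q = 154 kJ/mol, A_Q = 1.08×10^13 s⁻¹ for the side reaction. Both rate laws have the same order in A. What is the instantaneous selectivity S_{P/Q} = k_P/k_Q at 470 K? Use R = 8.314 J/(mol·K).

12.7

With equal orders, S_{P/Q} = k_P/k_Q = (A_P/A_Q)·exp[(E_Q−E_P)/(RT)].
(E_Q−E_P)/(RT) = (154−125)×10³/(8.314×470) = 29000/3908 = 7.421.
k_P/k_Q = (8.20×10^10/1.08×10^13)·exp(7.421) = 0.007593 × 1671 = 12.7.
Since E_P < E_Q, lowering the temperature improves selectivity toward P.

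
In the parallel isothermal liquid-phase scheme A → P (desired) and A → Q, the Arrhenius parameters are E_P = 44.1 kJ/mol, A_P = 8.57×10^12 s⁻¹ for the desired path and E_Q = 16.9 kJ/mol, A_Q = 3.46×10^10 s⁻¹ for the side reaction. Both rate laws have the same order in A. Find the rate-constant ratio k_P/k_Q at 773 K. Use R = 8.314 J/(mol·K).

3.60

k_P/k_Q = (A_P/A_Q)·exp[−(E_P−E_Q)/(RT)] = (A_P/A_Q)·exp[(E_Q−E_P)/(RT)].
(E_Q−E_P)/(RT) = (16.9−44.1)×10³/(8.314×773) = -27200/6427 = -4.232.
k_P/k_Q = (8.57×10^12/3.46×10^10)·exp(-4.232) = 247.7 × 0.01452 = 3.60.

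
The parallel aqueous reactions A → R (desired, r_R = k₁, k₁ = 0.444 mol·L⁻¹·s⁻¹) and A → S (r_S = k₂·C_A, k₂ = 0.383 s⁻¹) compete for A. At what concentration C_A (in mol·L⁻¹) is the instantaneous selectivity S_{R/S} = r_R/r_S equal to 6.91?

S_{R/S} = (k₁/k₂)·C_A⁻¹ ⇒ C_A = (S·k₂/k₁)^(-1).
= (6.91×0.383/0.444)^(-1) = (5.961)^(-1) = 0.168 mol·L⁻¹.

0.168 mol·L⁻¹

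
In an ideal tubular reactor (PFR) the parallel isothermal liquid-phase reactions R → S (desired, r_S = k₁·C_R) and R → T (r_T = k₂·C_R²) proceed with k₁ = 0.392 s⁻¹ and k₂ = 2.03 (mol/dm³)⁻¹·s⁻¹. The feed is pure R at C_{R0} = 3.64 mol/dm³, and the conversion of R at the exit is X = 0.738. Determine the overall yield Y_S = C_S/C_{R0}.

0.0640

C_R = C_{R0}(1−X) = 0.9537 mol/dm³.
Along a PFR/batch, dC_S/dC_R = −r_S/(r_S+r_T) = −k₁/(k₁+k₂·C_R).
Integrating from C_{R0} to C_R: C_S = (0.392/2.03)·ln[(0.392+2.03·3.64)/(0.392+2.03·0.954)] = 0.1931·ln(7.781/2.328) = 0.2330 mol/dm³.
Y_S = C_S/C_{R0} = 0.2330/3.64 = 0.0640.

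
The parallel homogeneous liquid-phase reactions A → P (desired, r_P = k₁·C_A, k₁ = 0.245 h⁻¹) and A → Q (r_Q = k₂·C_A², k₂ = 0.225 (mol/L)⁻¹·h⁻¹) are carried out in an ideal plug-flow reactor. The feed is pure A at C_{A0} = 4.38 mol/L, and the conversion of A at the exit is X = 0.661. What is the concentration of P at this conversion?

C_A = C_{A0}(1−X) = 1.485 mol/L.
Along a PFR/batch, dC_P/dC_A = −r_P/(r_P+r_Q) = −k₁/(k₁+k₂·C_A).
Integrating from C_{A0} to C_A: C_P = (0.245/0.225)·ln[(0.245+0.225·4.38)/(0.245+0.225·1.48)] = 1.089·ln(1.231/0.5791) = 0.8207 mol/L.

0.821 mol/L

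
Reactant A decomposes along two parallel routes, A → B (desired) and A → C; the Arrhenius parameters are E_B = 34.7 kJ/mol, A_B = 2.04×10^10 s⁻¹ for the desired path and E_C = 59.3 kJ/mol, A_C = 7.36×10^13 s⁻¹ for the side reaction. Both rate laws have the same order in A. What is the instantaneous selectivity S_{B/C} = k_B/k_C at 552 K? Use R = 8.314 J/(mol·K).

0.0590

k_B/k_C = (A_B/A_C)·exp[−(E_B−E_C)/(RT)] = (A_B/A_C)·exp[(E_C−E_B)/(RT)].
(E_C−E_B)/(RT) = (59.3−34.7)×10³/(8.314×552) = 24600/4589 = 5.360.
k_B/k_C = (2.04×10^10/7.36×10^13)·exp(5.360) = 2.772×10^-4 × 212.8 = 0.0590.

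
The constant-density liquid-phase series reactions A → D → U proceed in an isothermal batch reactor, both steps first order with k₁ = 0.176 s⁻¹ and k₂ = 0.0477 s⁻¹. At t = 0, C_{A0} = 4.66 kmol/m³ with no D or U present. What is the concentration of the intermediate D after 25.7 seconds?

1.81 kmol/m³

Solving the coupled first-order balances gives C_D(t) = [k₁/(k₂−k₁)]·C_{A0}·(e^(−k₁t) − e^(−k₂t)).
e^(−k₁t) = e^(−0.176×25.7) = e^(−4.523) = 0.01085; e^(−k₂t) = e^(−1.226) = 0.2935.
C_D = 0.176×4.66/(0.0477−0.176) × (0.01085−0.2935) = (-6.393)×(-0.2826) = 1.807 kmol/m³.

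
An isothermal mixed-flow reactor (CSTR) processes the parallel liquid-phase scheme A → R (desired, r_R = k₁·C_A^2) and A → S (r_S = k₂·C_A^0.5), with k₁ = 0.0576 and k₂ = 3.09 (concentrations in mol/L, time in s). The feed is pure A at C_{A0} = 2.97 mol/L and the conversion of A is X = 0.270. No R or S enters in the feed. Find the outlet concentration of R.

0.0450 mol/L

Exit C_A = C_{A0}(1−X) = 2.97×0.730 = 2.168 mol/L.
In a CSTR the entire volume is at exit conditions, so r_R = 0.0576×2.168^2 = 0.2708 and r_S = 3.09×2.168^0.5 = 4.550.
Fraction of consumed A going to R: r_R/(r_R+r_S) = 0.05617.
C_R = 0.05617·C_{A0}·X = 0.05617×2.97×0.270 = 0.0450 mol/L.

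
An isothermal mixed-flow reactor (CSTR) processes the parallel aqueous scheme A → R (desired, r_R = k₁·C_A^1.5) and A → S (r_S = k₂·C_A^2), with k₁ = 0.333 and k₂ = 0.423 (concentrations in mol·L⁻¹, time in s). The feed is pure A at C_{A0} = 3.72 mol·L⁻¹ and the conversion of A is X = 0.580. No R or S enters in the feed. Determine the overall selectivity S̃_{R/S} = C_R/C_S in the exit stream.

Exit C_A = C_{A0}(1−X) = 3.72×0.420 = 1.562 mol·L⁻¹.
Rates in a CSTR are evaluated at the outlet concentration: r_R = 0.333×1.562^1.5 = 0.6503, r_S = 0.423×1.562^2 = 1.033.
Overall selectivity = C_R/C_S = r_Rτ/(r_Sτ) = r_R/r_S = 0.630.

0.630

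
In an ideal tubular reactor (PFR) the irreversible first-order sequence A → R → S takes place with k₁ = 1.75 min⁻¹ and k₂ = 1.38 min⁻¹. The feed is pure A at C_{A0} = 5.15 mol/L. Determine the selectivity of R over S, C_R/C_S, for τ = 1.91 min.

0.217

Solving the coupled first-order balances gives C_R(τ) = [k₁/(k₂−k₁)]·C_{A0}·(e^(−k₁τ) − e^(−k₂τ)).
e^(−k₁τ) = e^(−1.75×1.91) = e^(−3.342) = 0.03535; e^(−k₂τ) = e^(−2.636) = 0.07166.
C_R = 1.75×5.15/(1.38−1.75) × (0.03535−0.07166) = (-24.36)×(-0.03631) = 0.8845 mol/L.
C_A = C_{A0}e^(−k₁τ) = 0.1820 mol/L, so C_S = C_{A0}−C_A−C_R = 4.083 mol/L; C_R/C_S = 0.217.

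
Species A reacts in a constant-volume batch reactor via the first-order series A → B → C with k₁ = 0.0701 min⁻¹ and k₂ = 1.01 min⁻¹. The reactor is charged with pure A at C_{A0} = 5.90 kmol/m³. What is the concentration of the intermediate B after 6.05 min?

0.287 kmol/m³

For first-order series with pure A initially, C_B(t) = k₁C_{A0}/(k₂−k₁)·(e^(−k₁t) − e^(−k₂t)).
e^(−k₁t) = e^(−0.0701×6.05) = e^(−0.4241) = 0.6544; e^(−k₂t) = e^(−6.111) = 0.002219.
C_B = 0.0701×5.90/(1.01−0.0701) × (0.6544−0.002219) = 0.4400×0.6521 = 0.2870 kmol/m³.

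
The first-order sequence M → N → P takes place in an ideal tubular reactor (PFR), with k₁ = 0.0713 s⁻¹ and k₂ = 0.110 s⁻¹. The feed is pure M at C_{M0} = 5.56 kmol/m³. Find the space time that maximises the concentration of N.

Setting dC_N/dτ = 0 gives τ_opt = ln(k₂/k₁)/(k₂−k₁).
= ln(0.110/0.0713)/(0.110−0.0713) = ln(1.543)/0.03870 = 0.4336/0.03870 = 11.2 s.

11.2 s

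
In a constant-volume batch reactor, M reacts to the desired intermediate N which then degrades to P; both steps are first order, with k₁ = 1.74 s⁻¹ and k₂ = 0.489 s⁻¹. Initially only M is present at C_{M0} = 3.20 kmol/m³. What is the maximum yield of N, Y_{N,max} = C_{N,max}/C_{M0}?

Evaluating C_N at t_opt = ln(k₂/k₁)/(k₂−k₁) gives C_{N,max}/C_{M0} = (k₁/k₂)^[k₂/(k₂−k₁)].
= (1.74/0.489)^(0.489/(0.489−1.74)) = (3.558)^(-0.3909) = 0.6089.

0.609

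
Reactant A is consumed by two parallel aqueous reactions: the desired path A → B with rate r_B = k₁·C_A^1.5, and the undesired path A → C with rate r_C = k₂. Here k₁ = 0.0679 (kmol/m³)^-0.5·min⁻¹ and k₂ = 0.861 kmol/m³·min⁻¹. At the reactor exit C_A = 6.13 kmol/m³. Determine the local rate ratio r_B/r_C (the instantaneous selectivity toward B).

1.20

S_{B/C} = r_B/r_C = (k₁·C_A^1.5)/(k₂) = (k₁/k₂)·C_A^1.5.
= (0.0679×6.130^1.5) / (0.861) = 1.031/0.8610 = 1.20.
Since the desired path is higher order in A, keeping C_A high (PFR or concentrated feed) favours B.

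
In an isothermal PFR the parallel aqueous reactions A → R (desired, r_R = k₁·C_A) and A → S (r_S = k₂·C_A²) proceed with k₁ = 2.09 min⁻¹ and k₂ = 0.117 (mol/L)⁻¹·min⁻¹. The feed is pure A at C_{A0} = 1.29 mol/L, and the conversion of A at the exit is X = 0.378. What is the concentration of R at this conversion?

0.461 mol/L

C_A = C_{A0}(1−X) = 0.8024 mol/L.
Along a PFR/batch, dC_R/dC_A = −r_R/(r_R+r_S) = −k₁/(k₁+k₂·C_A).
Integrating from C_{A0} to C_A: C_R = (2.09/0.117)·ln[(2.09+0.117·1.29)/(2.09+0.117·0.802)] = 17.86·ln(2.241/2.184) = 0.4607 mol/L.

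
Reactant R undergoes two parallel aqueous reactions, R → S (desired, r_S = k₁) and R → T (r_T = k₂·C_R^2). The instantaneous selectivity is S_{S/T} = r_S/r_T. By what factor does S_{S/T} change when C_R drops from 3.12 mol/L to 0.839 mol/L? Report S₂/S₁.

S_{S/T} = (k₁/k₂)·C_R^-2, so S₂/S₁ = (C_{R,2}/C_{R,1})^-2.
= (0.839/3.12)^(-2) = (0.2689)^(-2) = 13.8.

13.8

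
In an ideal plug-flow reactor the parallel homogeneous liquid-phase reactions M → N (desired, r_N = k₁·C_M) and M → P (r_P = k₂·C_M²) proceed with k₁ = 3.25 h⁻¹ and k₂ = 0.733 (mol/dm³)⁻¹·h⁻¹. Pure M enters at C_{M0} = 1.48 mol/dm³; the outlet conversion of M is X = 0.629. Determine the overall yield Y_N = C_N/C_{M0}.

C_M = C_{M0}(1−X) = 0.5491 mol/dm³.
Along a PFR/batch, dC_N/dC_M = −r_N/(r_N+r_P) = −k₁/(k₁+k₂·C_M).
Integrating from C_{M0} to C_M: C_N = (3.25/0.733)·ln[(3.25+0.733·1.48)/(3.25+0.733·0.549)] = 4.434·ln(4.335/3.652) = 0.7594 mol/dm³.
Y_N = C_N/C_{M0} = 0.7594/1.48 = 0.513.

0.513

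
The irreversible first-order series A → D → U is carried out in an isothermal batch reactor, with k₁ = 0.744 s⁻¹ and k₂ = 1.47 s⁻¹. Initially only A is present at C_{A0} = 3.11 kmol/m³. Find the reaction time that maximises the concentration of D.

The intermediate peaks when r₁ = r₂, i.e. k₁e^(−k₁t) = k₂e^(−k₂t), giving t_opt = ln(k₂/k₁)/(k₂−k₁).
= ln(1.47/0.744)/(1.47−0.744) = ln(1.976)/0.7260 = 0.6810/0.7260 = 0.938 s.

0.938 s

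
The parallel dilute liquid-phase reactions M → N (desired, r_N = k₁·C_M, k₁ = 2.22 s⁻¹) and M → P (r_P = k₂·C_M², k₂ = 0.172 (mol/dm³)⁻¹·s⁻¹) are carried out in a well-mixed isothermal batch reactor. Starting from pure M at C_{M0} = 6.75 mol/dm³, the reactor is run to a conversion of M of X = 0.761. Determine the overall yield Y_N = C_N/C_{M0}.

0.579

C_M = C_{M0}(1−X) = 1.613 mol/dm³.
Along a PFR/batch, dC_N/dC_M = −r_N/(r_N+r_P) = −k₁/(k₁+k₂·C_M).
Integrating from C_{M0} to C_M: C_N = (2.22/0.172)·ln[(2.22+0.172·6.75)/(2.22+0.172·1.61)] = 12.91·ln(3.381/2.497) = 3.909 mol/dm³.
Y_N = C_N/C_{M0} = 3.909/6.75 = 0.579.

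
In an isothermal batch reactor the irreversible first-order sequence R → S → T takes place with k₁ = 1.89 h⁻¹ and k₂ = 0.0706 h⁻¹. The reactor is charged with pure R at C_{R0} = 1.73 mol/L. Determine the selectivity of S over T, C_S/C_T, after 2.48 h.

6.72

For first-order series with pure R initially, C_S(t) = k₁C_{R0}/(k₂−k₁)·(e^(−k₁t) − e^(−k₂t)).
e^(−k₁t) = e^(−1.89×2.48) = e^(−4.687) = 0.009212; e^(−k₂t) = e^(−0.1751) = 0.8394.
C_S = 1.89×1.73/(0.0706−1.89) × (0.009212−0.8394) = (-1.797)×(-0.8302) = 1.492 mol/L.
C_R = C_{R0}e^(−k₁t) = 0.01594 mol/L, so C_T = C_{R0}−C_R−C_S = 0.2221 mol/L; C_S/C_T = 6.72.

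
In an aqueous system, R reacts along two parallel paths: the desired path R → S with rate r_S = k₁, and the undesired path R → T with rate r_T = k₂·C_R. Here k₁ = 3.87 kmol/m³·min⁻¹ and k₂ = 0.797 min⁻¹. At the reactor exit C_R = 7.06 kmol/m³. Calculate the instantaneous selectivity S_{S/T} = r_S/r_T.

S_{S/T} = r_S/r_T = (k₁)/(k₂·C_R) = (k₁/k₂)·C_R⁻¹.
= (3.87) / (0.797×7.060) = 3.870/5.627 = 0.688.

0.688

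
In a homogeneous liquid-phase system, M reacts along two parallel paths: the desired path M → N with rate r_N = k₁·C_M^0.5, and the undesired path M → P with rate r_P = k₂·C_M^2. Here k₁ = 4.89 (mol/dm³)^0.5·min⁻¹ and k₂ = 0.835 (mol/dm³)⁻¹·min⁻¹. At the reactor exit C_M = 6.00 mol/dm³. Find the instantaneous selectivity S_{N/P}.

S_{N/P} = r_N/r_P = (k₁·C_M^0.5)/(k₂·C_M^2) = (k₁/k₂)·C_M^-1.5.
= (4.89×6.000^0.5) / (0.835×6.000^2) = 11.98/30.06 = 0.398.
The undesired path is higher order in M, so low C_M (CSTR or dilute feed) favours N.

0.398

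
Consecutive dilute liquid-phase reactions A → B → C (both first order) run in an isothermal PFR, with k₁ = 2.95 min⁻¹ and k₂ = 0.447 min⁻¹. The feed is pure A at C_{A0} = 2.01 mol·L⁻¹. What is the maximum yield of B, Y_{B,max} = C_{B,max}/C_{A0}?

For a first-order series the maximum intermediate yield is C_{B,max}/C_{A0} = (k₁/k₂)^[k₂/(k₂−k₁)].
= (2.95/0.447)^(0.447/(0.447−2.95)) = (6.600)^(-0.1786) = 0.7139.

0.714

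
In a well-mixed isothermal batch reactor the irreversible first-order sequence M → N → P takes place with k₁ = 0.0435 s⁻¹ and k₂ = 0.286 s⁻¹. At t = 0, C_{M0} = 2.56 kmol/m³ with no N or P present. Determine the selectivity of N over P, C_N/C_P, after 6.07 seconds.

Solving the coupled first-order balances gives C_N(t) = [k₁/(k₂−k₁)]·C_{M0}·(e^(−k₁t) − e^(−k₂t)).
e^(−k₁t) = e^(−0.0435×6.07) = e^(−0.2640) = 0.7679; e^(−k₂t) = e^(−1.736) = 0.1762.
C_N = 0.0435×2.56/(0.286−0.0435) × (0.7679−0.1762) = 0.4592×0.5917 = 0.2717 kmol/m³.
C_M = C_{M0}e^(−k₁t) = 1.966 kmol/m³, so C_P = C_{M0}−C_M−C_N = 0.3223 kmol/m³; C_N/C_P = 0.843.

0.843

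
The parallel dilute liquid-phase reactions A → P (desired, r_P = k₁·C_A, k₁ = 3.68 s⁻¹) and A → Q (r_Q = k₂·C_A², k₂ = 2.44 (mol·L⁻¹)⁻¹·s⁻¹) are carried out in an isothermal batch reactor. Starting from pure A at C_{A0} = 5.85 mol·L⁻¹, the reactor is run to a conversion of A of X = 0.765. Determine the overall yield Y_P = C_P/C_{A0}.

C_A = C_{A0}(1−X) = 1.375 mol·L⁻¹.
Along a PFR/batch, dC_P/dC_A = −r_P/(r_P+r_Q) = −k₁/(k₁+k₂·C_A).
Integrating from C_{A0} to C_A: C_P = (3.68/2.44)·ln[(3.68+2.44·5.85)/(3.68+2.44·1.37)] = 1.508·ln(17.95/7.034) = 1.413 mol·L⁻¹.
Y_P = C_P/C_{A0} = 1.413/5.85 = 0.242.

0.242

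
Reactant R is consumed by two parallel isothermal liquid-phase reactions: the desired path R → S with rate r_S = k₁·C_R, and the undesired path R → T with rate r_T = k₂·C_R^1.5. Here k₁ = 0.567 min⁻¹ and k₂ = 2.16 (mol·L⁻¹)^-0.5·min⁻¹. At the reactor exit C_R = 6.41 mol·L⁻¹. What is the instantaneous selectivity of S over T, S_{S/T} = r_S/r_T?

S_{S/T} = r_S/r_T = (k₁·C_R)/(k₂·C_R^1.5) = (k₁/k₂)·C_R^-0.5.
= (0.567×6.410) / (2.16×6.410^1.5) = 3.634/35.05 = 0.104.

0.104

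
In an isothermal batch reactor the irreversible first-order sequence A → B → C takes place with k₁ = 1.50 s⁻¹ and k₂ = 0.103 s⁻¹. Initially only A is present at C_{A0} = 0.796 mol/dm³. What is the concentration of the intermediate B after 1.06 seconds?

For first-order series with pure A initially, C_B(t) = k₁C_{A0}/(k₂−k₁)·(e^(−k₁t) − e^(−k₂t)).
e^(−k₁t) = e^(−1.50×1.06) = e^(−1.590) = 0.2039; e^(−k₂t) = e^(−0.1092) = 0.8966.
C_B = 1.50×0.796/(0.103−1.50) × (0.2039−0.8966) = (-0.8547)×(-0.6926) = 0.5920 mol/dm³.

0.592 mol/dm³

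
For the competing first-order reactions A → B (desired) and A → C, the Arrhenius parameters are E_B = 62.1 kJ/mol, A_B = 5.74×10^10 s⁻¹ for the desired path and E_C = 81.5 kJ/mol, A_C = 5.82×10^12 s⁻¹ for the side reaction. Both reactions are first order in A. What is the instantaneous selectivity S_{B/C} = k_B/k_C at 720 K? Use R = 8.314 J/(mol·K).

k_B/k_C = (A_B/A_C)·exp[−(E_B−E_C)/(RT)] = (A_B/A_C)·exp[(E_C−E_B)/(RT)].
(E_C−E_B)/(RT) = (81.5−62.1)×10³/(8.314×720) = 19400/5986 = 3.241.
k_B/k_C = (5.74×10^10/5.82×10^12)·exp(3.241) = 0.009863 × 25.56 = 0.252.

0.252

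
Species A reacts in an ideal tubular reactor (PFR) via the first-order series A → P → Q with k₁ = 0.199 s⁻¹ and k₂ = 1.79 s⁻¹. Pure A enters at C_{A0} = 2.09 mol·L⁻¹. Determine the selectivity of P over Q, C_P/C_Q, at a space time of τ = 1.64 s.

For first-order series with pure A initially, C_P(τ) = k₁C_{A0}/(k₂−k₁)·(e^(−k₁τ) − e^(−k₂τ)).
e^(−k₁τ) = e^(−0.199×1.64) = e^(−0.3264) = 0.7215; e^(−k₂τ) = e^(−2.936) = 0.05310.
C_P = 0.199×2.09/(1.79−0.199) × (0.7215−0.05310) = 0.2614×0.6684 = 0.1747 mol·L⁻¹.
C_A = C_{A0}e^(−k₁τ) = 1.508 mol·L⁻¹, so C_Q = C_{A0}−C_A−C_P = 0.4072 mol·L⁻¹; C_P/C_Q = 0.429.

0.429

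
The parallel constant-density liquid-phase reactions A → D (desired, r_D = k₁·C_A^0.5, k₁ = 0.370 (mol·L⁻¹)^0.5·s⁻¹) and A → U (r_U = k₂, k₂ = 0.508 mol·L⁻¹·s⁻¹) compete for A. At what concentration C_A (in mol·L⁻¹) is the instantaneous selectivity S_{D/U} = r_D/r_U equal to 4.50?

38.2 mol·L⁻¹

S_{D/U} = (k₁/k₂)·C_A^0.5 ⇒ C_A = (S·k₂/k₁)^(2).
= (4.50×0.508/0.370)^(2) = (6.178)^(2) = 38.2 mol·L⁻¹.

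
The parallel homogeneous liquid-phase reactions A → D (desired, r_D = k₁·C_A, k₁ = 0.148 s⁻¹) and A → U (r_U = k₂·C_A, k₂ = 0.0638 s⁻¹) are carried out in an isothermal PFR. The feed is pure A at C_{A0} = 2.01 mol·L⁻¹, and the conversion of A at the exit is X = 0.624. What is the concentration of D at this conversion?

0.876 mol·L⁻¹

C_A = C_{A0}(1−X) = 0.7558 mol·L⁻¹.
Both paths are first order in A, so the instantaneous fraction to D is constant: dC_D/d(−C_A) = k₁/(k₁+k₂) = 0.6988.
C_D = 0.6988·(C_{A0}−C_A) = 0.6988×1.254 = 0.876 mol·L⁻¹.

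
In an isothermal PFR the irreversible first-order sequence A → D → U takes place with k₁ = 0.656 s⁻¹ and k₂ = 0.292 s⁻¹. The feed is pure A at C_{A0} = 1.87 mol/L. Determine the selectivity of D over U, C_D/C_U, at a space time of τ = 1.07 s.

The intermediate concentration in a first-order A→B→C sequence is C_D = k₁C_{A0}(e^(−k₁τ) − e^(−k₂τ))/(k₂−k₁).
e^(−k₁τ) = e^(−0.656×1.07) = e^(−0.7019) = 0.4956; e^(−k₂τ) = e^(−0.3124) = 0.7317.
C_D = 0.656×1.87/(0.292−0.656) × (0.4956−0.7317) = (-3.370)×(-0.2360) = 0.7954 mol/L.
C_A = C_{A0}e^(−k₁τ) = 0.9268 mol/L, so C_U = C_{A0}−C_A−C_D = 0.1477 mol/L; C_D/C_U = 5.38.

5.38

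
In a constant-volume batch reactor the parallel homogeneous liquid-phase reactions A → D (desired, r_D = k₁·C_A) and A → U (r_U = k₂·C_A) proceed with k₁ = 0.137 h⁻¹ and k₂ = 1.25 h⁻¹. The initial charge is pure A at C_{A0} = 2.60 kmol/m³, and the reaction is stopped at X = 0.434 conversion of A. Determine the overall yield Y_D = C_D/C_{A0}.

0.0429

C_A = C_{A0}(1−X) = 1.472 kmol/m³.
Both paths are first order in A, so the instantaneous fraction to D is constant: dC_D/d(−C_A) = k₁/(k₁+k₂) = 0.09877.
C_D = 0.09877·(C_{A0}−C_A) = 0.09877×1.128 = 0.111 kmol/m³.
Y_D = C_D/C_{A0} = 0.1115/2.60 = 0.0429.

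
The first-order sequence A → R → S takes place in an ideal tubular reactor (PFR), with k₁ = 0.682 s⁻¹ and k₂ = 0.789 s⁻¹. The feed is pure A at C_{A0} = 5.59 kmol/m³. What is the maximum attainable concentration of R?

1.91 kmol/m³

Evaluating C_R at τ_opt = ln(k₂/k₁)/(k₂−k₁) gives C_{R,max}/C_{A0} = (k₁/k₂)^[k₂/(k₂−k₁)].
= (0.682/0.789)^(0.789/(0.789−0.682)) = (0.8644)^(7.374) = 0.3414.
C_{R,max} = 0.3414×5.59 = 1.91 kmol/m³.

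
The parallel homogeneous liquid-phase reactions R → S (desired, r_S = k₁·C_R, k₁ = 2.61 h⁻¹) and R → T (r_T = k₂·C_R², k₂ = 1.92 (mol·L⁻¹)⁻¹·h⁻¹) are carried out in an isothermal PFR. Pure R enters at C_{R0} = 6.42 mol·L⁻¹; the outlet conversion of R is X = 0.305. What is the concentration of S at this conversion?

0.394 mol·L⁻¹

C_R = C_{R0}(1−X) = 4.462 mol·L⁻¹.
Along a PFR/batch, dC_S/dC_R = −r_S/(r_S+r_T) = −k₁/(k₁+k₂·C_R).
Integrating from C_{R0} to C_R: C_S = (2.61/1.92)·ln[(2.61+1.92·6.42)/(2.61+1.92·4.46)] = 1.359·ln(14.94/11.18) = 0.3942 mol·L⁻¹.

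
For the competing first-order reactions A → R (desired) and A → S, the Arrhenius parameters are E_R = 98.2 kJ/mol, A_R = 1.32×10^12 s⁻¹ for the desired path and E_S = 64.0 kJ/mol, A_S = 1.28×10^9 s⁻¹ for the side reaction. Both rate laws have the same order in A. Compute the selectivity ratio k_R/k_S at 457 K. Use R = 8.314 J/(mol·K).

0.127

k_R/k_S = (A_R/A_S)·exp[−(E_R−E_S)/(RT)] = (A_R/A_S)·exp[(E_S−E_R)/(RT)].
(E_S−E_R)/(RT) = (64.0−98.2)×10³/(8.314×457) = -34200/3799 = -9.001.
k_R/k_S = (1.32×10^12/1.28×10^9)·exp(-9.001) = 1031 × 1.233×10^-4 = 0.127.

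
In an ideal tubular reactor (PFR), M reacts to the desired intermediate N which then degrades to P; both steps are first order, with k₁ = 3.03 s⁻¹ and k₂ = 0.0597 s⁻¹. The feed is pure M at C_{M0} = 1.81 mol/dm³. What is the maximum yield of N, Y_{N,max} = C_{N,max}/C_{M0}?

0.924

At the optimum, C_{N,max}/C_{M0} = (k₁/k₂)^[k₂/(k₂−k₁)].
= (3.03/0.0597)^(0.0597/(0.0597−3.03)) = (50.75)^(-0.02010) = 0.9241.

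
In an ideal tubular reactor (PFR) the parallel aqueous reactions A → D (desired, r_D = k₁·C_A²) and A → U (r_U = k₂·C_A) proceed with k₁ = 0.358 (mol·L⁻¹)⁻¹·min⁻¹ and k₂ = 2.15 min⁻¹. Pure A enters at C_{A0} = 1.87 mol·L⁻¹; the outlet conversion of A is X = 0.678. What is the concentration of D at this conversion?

C_A = C_{A0}(1−X) = 0.6021 mol·L⁻¹.
Along a PFR/batch, dC_U/dC_A = −r_U/(r_D+r_U) = −k₂/(k₂+k₁·C_A).
Integrating from C_{A0} to C_A: C_U = (2.15/0.358)·ln[(2.15+0.358·1.87)/(2.15+0.358·0.602)] = 6.006·ln(2.819/2.366) = 1.054 mol·L⁻¹.
Then C_D = (C_{A0}−C_A) − C_U = 1.268 − 1.054 = 0.2137 mol·L⁻¹.

0.214 mol·L⁻¹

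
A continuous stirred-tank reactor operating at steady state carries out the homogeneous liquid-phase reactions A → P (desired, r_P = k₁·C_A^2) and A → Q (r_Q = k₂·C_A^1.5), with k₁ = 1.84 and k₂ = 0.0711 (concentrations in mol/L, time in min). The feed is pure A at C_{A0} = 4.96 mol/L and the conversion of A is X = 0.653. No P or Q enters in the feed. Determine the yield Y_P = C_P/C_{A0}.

0.634

Exit C_A = C_{A0}(1−X) = 4.96×0.347 = 1.721 mol/L.
A CSTR operates uniformly at the exit composition, giving r_P = 5.451 and r_Q = 0.1605 (each k·C_A^n at C_A = 1.721).
Fraction of consumed A going to P: r_P/(r_P+r_Q) = 0.9714.
C_P = 0.9714·C_{A0}·X = 0.9714×4.96×0.653 = 3.15 mol/L; Y_P = C_P/C_{A0} = 0.634.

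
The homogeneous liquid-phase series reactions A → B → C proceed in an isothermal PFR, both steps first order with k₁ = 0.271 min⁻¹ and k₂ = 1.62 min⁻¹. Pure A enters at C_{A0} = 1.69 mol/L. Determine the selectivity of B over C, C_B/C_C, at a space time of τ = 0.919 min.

The intermediate concentration in a first-order A→B→C sequence is C_B = k₁C_{A0}(e^(−k₁τ) − e^(−k₂τ))/(k₂−k₁).
e^(−k₁τ) = e^(−0.271×0.919) = e^(−0.2490) = 0.7795; e^(−k₂τ) = e^(−1.489) = 0.2256.
C_B = 0.271×1.69/(1.62−0.271) × (0.7795−0.2256) = 0.3395×0.5539 = 0.1880 mol/L.
C_A = C_{A0}e^(−k₁τ) = 1.317 mol/L, so C_C = C_{A0}−C_A−C_B = 0.1845 mol/L; C_B/C_C = 1.02.

1.02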